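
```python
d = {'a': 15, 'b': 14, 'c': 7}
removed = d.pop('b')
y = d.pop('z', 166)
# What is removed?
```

After line 1: d = {'a': 15, 'b': 14, 'c': 7}
After line 2 (pop 'b' returns 14): d = {'a': 15, 'c': 7}, removed = 14
After line 3 (pop 'z' missing, returns default 166): d = {'a': 15, 'c': 7}, y = 166

14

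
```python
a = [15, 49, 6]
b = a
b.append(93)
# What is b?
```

After line 1: a = [15, 49, 6]
After line 2 (b = a is an alias, same object): a = [15, 49, 6], b = [15, 49, 6]
After line 3 (b.append mutates the shared list): a = [15, 49, 6, 93], b = [15, 49, 6, 93]

[15, 49, 6, 93]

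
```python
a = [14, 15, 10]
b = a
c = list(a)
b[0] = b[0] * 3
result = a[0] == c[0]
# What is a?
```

After line 1: a = [14, 15, 10]
After line 2 (b = a, alias): a = [14, 15, 10], b = [14, 15, 10]
After line 3 (c = list(a) is a copy, new object): c = [14, 15, 10]
After line 4 (b[0] = 14 * 3 = 42; mutates shared a/b): a = b = [42, 15, 10], c = [14, 15, 10]
After line 5 (a[0] = 42, c[0] = 14; result = False)

[42, 15, 10]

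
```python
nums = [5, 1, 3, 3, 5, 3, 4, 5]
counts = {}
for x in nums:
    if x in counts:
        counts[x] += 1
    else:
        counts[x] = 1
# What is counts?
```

Initial: counts = {}, nums = [5, 1, 3, 3, 5, 3, 4, 5]
See 5: counts = {5: 1}
See 1: counts = {5: 1, 1: 1}
See 3: counts = {5: 1, 1: 1, 3: 1}
See 3: counts = {5: 1, 1: 1, 3: 2}
See 5: counts = {5: 2, 1: 1, 3: 2}
See 3: counts = {5: 2, 1: 1, 3: 3}
See 4: counts = {5: 2, 1: 1, 3: 3, 4: 1}
See 5: counts = {5: 3, 1: 1, 3: 3, 4: 1}

{5: 3, 1: 1, 3: 3, 4: 1}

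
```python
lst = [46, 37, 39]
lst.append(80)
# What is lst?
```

[46, 37, 39, 80]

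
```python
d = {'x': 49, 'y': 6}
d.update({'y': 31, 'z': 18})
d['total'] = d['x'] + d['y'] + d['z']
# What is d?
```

After line 1: d = {'x': 49, 'y': 6}
After line 2 (y overwritten, z added): d = {'x': 49, 'y': 31, 'z': 18}
After line 3 (total = 49 + 31 + 18 = 98): d = {'x': 49, 'y': 31, 'z': 18, 'total': 98}

{'x': 49, 'y': 31, 'z': 18, 'total': 98}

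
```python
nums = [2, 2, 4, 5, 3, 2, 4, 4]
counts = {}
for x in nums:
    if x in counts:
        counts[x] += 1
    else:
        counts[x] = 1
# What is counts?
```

Initial: counts = {}, nums = [2, 2, 4, 5, 3, 2, 4, 4]
See 2: counts = {2: 1}
See 2: counts = {2: 2}
See 4: counts = {2: 2, 4: 1}
See 5: counts = {2: 2, 4: 1, 5: 1}
See 3: counts = {2: 2, 4: 1, 5: 1, 3: 1}
See 2: counts = {2: 3, 4: 1, 5: 1, 3: 1}
See 4: counts = {2: 3, 4: 2, 5: 1, 3: 1}
See 4: counts = {2: 3, 4: 3, 5: 1, 3: 1}

{2: 3, 4: 3, 5: 1, 3: 1}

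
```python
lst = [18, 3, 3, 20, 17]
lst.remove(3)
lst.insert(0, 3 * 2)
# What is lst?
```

After line 1: lst = [18, 3, 3, 20, 17]
After line 2 (remove first 3): lst = [18, 3, 20, 17]
After line 3 (insert 6 at index 0): lst = [6, 18, 3, 20, 17]

[6, 18, 3, 20, 17]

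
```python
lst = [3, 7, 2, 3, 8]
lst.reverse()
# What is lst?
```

[8, 3, 2, 7, 3]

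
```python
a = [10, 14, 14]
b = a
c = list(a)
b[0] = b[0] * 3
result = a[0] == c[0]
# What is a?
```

After line 1: a = [10, 14, 14]
After line 2 (b = a, alias): a = [10, 14, 14], b = [10, 14, 14]
After line 3 (c = list(a) is a copy, new object): c = [10, 14, 14]
After line 4 (b[0] = 10 * 3 = 30; mutates shared a/b): a = b = [30, 14, 14], c = [10, 14, 14]
After line 5 (a[0] = 30, c[0] = 10; result = False)

[30, 14, 14]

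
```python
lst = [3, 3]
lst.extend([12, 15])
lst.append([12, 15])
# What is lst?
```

After line 1: lst = [3, 3]
After line 2 (extend unpacks [12, 15]): lst = [3, 3, 12, 15]
After line 3 (append adds [12, 15] as single element): lst = [3, 3, 12, 15, [12, 15]]

[3, 3, 12, 15, [12, 15]]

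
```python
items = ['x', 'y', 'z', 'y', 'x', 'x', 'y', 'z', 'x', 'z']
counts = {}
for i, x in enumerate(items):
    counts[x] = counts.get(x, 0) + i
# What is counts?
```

Initial: counts = {}, items = ['x', 'y', 'z', 'y', 'x', 'x', 'y', 'z', 'x', 'z']
i=0, x='x': counts = {'x': 0}
i=1, x='y': counts = {'x': 0, 'y': 1}
i=2, x='z': counts = {'x': 0, 'y': 1, 'z': 2}
i=3, x='y': counts = {'x': 0, 'y': 4, 'z': 2}
i=4, x='x': counts = {'x': 4, 'y': 4, 'z': 2}
i=5, x='x': counts = {'x': 9, 'y': 4, 'z': 2}
i=6, x='y': counts = {'x': 9, 'y': 10, 'z': 2}
i=7, x='z': counts = {'x': 9, 'y': 10, 'z': 9}
i=8, x='x': counts = {'x': 17, 'y': 10, 'z': 9}
i=9, x='z': counts = {'x': 17, 'y': 10, 'z': 18}

{'x': 17, 'y': 10, 'z': 18}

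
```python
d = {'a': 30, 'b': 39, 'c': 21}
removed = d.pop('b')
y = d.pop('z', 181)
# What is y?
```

After line 1: d = {'a': 30, 'b': 39, 'c': 21}
After line 2 (pop 'b' returns 39): d = {'a': 30, 'c': 21}, removed = 39
After line 3 (pop 'z' missing, returns default 181): d = {'a': 30, 'c': 21}, y = 181

181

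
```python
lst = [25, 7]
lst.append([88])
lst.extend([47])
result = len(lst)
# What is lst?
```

After line 1: lst = [25, 7]
After line 2 (append adds [88] as single element): lst = [25, 7, [88]]
After line 3 (extend unpacks [47], adds 47): lst = [25, 7, [88], 47]
After line 4: result = len(lst) = 4

[25, 7, [88], 47]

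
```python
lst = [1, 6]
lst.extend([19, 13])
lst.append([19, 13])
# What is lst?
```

After line 1: lst = [1, 6]
After line 2 (extend unpacks [19, 13]): lst = [1, 6, 19, 13]
After line 3 (append adds [19, 13] as single element): lst = [1, 6, 19, 13, [19, 13]]

[1, 6, 19, 13, [19, 13]]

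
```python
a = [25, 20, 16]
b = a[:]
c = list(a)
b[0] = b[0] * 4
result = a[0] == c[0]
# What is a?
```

After line 1: a = [25, 20, 16]
After line 2 (b = a[:], copy): a = [25, 20, 16], b = [25, 20, 16]
After line 3 (c = list(a) is a copy, new object): c = [25, 20, 16]
After line 4 (b[0] = 25 * 4 = 100; only b mutates (copy)): a = [25, 20, 16], b = [100, 20, 16], c = [25, 20, 16]
After line 5 (a[0] = 25, c[0] = 25; result = True)

[25, 20, 16]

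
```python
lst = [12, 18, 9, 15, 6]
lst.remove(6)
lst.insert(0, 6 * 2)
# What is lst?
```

After line 1: lst = [12, 18, 9, 15, 6]
After line 2 (remove first 6): lst = [12, 18, 9, 15]
After line 3 (insert 12 at index 0): lst = [12, 12, 18, 9, 15]

[12, 12, 18, 9, 15]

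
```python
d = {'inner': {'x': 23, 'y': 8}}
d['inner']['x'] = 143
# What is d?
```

After line 1: d = {'inner': {'x': 23, 'y': 8}}
After line 2 (inner x overwritten): d = {'inner': {'x': 143, 'y': 8}}

{'inner': {'x': 143, 'y': 8}}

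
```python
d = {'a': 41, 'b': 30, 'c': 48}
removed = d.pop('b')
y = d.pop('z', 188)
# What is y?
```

After line 1: d = {'a': 41, 'b': 30, 'c': 48}
After line 2 (pop 'b' returns 30): d = {'a': 41, 'c': 48}, removed = 30
After line 3 (pop 'z' missing, returns default 188): d = {'a': 41, 'c': 48}, y = 188

188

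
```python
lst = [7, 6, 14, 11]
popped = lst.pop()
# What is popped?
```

11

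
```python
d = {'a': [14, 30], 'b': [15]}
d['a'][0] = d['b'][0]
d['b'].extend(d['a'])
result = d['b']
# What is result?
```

After line 1: d = {'a': [14, 30], 'b': [15]}
After line 2 (a[0] = b[0] = 15): d = {'a': [15, 30], 'b': [15]}
After line 3 (b.extend(a) appends [15, 30]): d = {'a': [15, 30], 'b': [15, 15, 30]}
After line 4: result = d['b'] = [15, 15, 30]

[15, 15, 30]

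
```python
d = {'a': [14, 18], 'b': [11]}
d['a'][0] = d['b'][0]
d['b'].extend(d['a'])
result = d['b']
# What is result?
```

After line 1: d = {'a': [14, 18], 'b': [11]}
After line 2 (a[0] = b[0] = 11): d = {'a': [11, 18], 'b': [11]}
After line 3 (b.extend(a) appends [11, 18]): d = {'a': [11, 18], 'b': [11, 11, 18]}
After line 4: result = d['b'] = [11, 11, 18]

[11, 11, 18]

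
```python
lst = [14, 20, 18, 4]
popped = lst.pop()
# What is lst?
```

[14, 20, 18]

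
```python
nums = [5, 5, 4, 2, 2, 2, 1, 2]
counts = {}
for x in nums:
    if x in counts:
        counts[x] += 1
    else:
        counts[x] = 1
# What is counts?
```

Initial: counts = {}, nums = [5, 5, 4, 2, 2, 2, 1, 2]
See 5: counts = {5: 1}
See 5: counts = {5: 2}
See 4: counts = {5: 2, 4: 1}
See 2: counts = {5: 2, 4: 1, 2: 1}
See 2: counts = {5: 2, 4: 1, 2: 2}
See 2: counts = {5: 2, 4: 1, 2: 3}
See 1: counts = {5: 2, 4: 1, 2: 3, 1: 1}
See 2: counts = {5: 2, 4: 1, 2: 4, 1: 1}

{5: 2, 4: 1, 2: 4, 1: 1}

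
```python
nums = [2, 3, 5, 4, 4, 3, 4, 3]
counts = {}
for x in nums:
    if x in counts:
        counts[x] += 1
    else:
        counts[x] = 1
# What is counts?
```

Initial: counts = {}, nums = [2, 3, 5, 4, 4, 3, 4, 3]
See 2: counts = {2: 1}
See 3: counts = {2: 1, 3: 1}
See 5: counts = {2: 1, 3: 1, 5: 1}
See 4: counts = {2: 1, 3: 1, 5: 1, 4: 1}
See 4: counts = {2: 1, 3: 1, 5: 1, 4: 2}
See 3: counts = {2: 1, 3: 2, 5: 1, 4: 2}
See 4: counts = {2: 1, 3: 2, 5: 1, 4: 3}
See 3: counts = {2: 1, 3: 3, 5: 1, 4: 3}

{2: 1, 3: 3, 5: 1, 4: 3}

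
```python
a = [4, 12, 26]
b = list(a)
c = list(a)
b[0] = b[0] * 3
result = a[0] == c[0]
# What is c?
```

After line 1: a = [4, 12, 26]
After line 2 (b = list(a), copy): a = [4, 12, 26], b = [4, 12, 26]
After line 3 (c = list(a) is a copy, new object): c = [4, 12, 26]
After line 4 (b[0] = 4 * 3 = 12; only b mutates (copy)): a = [4, 12, 26], b = [12, 12, 26], c = [4, 12, 26]
After line 5 (a[0] = 4, c[0] = 4; result = True)

[4, 12, 26]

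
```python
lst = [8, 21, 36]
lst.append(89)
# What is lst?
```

[8, 21, 36, 89]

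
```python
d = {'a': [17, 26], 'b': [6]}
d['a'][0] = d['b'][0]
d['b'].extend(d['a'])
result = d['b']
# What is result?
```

After line 1: d = {'a': [17, 26], 'b': [6]}
After line 2 (a[0] = b[0] = 6): d = {'a': [6, 26], 'b': [6]}
After line 3 (b.extend(a) appends [6, 26]): d = {'a': [6, 26], 'b': [6, 6, 26]}
After line 4: result = d['b'] = [6, 6, 26]

[6, 6, 26]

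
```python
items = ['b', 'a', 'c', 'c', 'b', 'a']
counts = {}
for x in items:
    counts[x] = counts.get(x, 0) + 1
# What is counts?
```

Initial: counts = {}, items = ['b', 'a', 'c', 'c', 'b', 'a']
See 'b': counts = {'b': 1}
See 'a': counts = {'b': 1, 'a': 1}
See 'c': counts = {'b': 1, 'a': 1, 'c': 1}
See 'c': counts = {'b': 1, 'a': 1, 'c': 2}
See 'b': counts = {'b': 2, 'a': 1, 'c': 2}
See 'a': counts = {'b': 2, 'a': 2, 'c': 2}

{'b': 2, 'a': 2, 'c': 2}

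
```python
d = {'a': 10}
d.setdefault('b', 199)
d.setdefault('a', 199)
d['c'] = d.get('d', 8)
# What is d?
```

After line 1: d = {'a': 10}
After line 2 (setdefault adds 'b'=199): d = {'a': 10, 'b': 199}
After line 3 (setdefault 'a' no-op, already exists): d = {'a': 10, 'b': 199}
After line 4 (get('d', 8) returns default since 'd' not in d): d = {'a': 10, 'b': 199, 'c': 8}

{'a': 10, 'b': 199, 'c': 8}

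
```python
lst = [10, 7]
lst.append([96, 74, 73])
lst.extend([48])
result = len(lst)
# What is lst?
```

After line 1: lst = [10, 7]
After line 2 (append adds [96, 74, 73] as single element): lst = [10, 7, [96, 74, 73]]
After line 3 (extend unpacks [48], adds 48): lst = [10, 7, [96, 74, 73], 48]
After line 4: result = len(lst) = 4

[10, 7, [96, 74, 73], 48]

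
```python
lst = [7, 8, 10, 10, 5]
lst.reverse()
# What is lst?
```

[5, 10, 10, 8, 7]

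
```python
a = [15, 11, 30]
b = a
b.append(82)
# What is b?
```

After line 1: a = [15, 11, 30]
After line 2 (b = a is an alias, same object): a = [15, 11, 30], b = [15, 11, 30]
After line 3 (b.append mutates the shared list): a = [15, 11, 30, 82], b = [15, 11, 30, 82]

[15, 11, 30, 82]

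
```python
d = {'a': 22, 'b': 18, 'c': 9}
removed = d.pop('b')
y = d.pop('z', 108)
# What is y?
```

After line 1: d = {'a': 22, 'b': 18, 'c': 9}
After line 2 (pop 'b' returns 18): d = {'a': 22, 'c': 9}, removed = 18
After line 3 (pop 'z' missing, returns default 108): d = {'a': 22, 'c': 9}, y = 108

108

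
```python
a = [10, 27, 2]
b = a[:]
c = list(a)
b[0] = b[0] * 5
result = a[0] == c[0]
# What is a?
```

After line 1: a = [10, 27, 2]
After line 2 (b = a[:], copy): a = [10, 27, 2], b = [10, 27, 2]
After line 3 (c = list(a) is a copy, new object): c = [10, 27, 2]
After line 4 (b[0] = 10 * 5 = 50; only b mutates (copy)): a = [10, 27, 2], b = [50, 27, 2], c = [10, 27, 2]
After line 5 (a[0] = 10, c[0] = 10; result = True)

[10, 27, 2]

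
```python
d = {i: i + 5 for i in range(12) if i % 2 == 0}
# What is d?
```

{0: 5, 2: 7, 4: 9, 6: 11, 8: 13, 10: 15}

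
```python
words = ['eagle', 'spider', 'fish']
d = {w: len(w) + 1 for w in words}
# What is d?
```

{'eagle': 6, 'spider': 7, 'fish': 5}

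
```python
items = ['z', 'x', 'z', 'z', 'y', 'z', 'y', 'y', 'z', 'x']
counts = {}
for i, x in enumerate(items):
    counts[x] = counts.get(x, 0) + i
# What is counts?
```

Initial: counts = {}, items = ['z', 'x', 'z', 'z', 'y', 'z', 'y', 'y', 'z', 'x']
i=0, x='z': counts = {'z': 0}
i=1, x='x': counts = {'z': 0, 'x': 1}
i=2, x='z': counts = {'z': 2, 'x': 1}
i=3, x='z': counts = {'z': 5, 'x': 1}
i=4, x='y': counts = {'z': 5, 'x': 1, 'y': 4}
i=5, x='z': counts = {'z': 10, 'x': 1, 'y': 4}
i=6, x='y': counts = {'z': 10, 'x': 1, 'y': 10}
i=7, x='y': counts = {'z': 10, 'x': 1, 'y': 17}
i=8, x='z': counts = {'z': 18, 'x': 1, 'y': 17}
i=9, x='x': counts = {'z': 18, 'x': 10, 'y': 17}

{'z': 18, 'x': 10, 'y': 17}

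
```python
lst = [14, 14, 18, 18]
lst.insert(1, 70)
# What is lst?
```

[14, 70, 14, 18, 18]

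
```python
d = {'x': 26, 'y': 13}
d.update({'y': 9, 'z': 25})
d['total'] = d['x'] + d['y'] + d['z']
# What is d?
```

After line 1: d = {'x': 26, 'y': 13}
After line 2 (y overwritten, z added): d = {'x': 26, 'y': 9, 'z': 25}
After line 3 (total = 26 + 9 + 25 = 60): d = {'x': 26, 'y': 9, 'z': 25, 'total': 60}

{'x': 26, 'y': 9, 'z': 25, 'total': 60}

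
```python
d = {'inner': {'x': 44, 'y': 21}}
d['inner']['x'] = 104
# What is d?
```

After line 1: d = {'inner': {'x': 44, 'y': 21}}
After line 2 (inner x overwritten): d = {'inner': {'x': 104, 'y': 21}}

{'inner': {'x': 104, 'y': 21}}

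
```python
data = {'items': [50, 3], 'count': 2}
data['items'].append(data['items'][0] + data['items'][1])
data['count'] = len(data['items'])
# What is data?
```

After line 1: data = {'items': [50, 3], 'count': 2}
After line 2 (append 50 + 3 = 53): data = {'items': [50, 3, 53], 'count': 2}
After line 3 (count = len(items) = 3): data = {'items': [50, 3, 53], 'count': 3}

{'items': [50, 3, 53], 'count': 3}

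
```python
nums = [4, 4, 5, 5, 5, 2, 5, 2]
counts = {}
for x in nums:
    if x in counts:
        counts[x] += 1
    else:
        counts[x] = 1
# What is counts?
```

Initial: counts = {}, nums = [4, 4, 5, 5, 5, 2, 5, 2]
See 4: counts = {4: 1}
See 4: counts = {4: 2}
See 5: counts = {4: 2, 5: 1}
See 5: counts = {4: 2, 5: 2}
See 5: counts = {4: 2, 5: 3}
See 2: counts = {4: 2, 5: 3, 2: 1}
See 5: counts = {4: 2, 5: 4, 2: 1}
See 2: counts = {4: 2, 5: 4, 2: 2}

{4: 2, 5: 4, 2: 2}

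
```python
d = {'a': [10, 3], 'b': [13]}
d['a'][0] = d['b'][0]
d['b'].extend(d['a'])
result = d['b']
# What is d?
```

After line 1: d = {'a': [10, 3], 'b': [13]}
After line 2 (a[0] = b[0] = 13): d = {'a': [13, 3], 'b': [13]}
After line 3 (b.extend(a) appends [13, 3]): d = {'a': [13, 3], 'b': [13, 13, 3]}
After line 4: result = d['b'] = [13, 13, 3]

{'a': [13, 3], 'b': [13, 13, 3]}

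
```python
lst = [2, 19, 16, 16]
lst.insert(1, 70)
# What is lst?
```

[2, 70, 19, 16, 16]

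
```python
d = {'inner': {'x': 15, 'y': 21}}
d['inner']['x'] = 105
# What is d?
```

After line 1: d = {'inner': {'x': 15, 'y': 21}}
After line 2 (inner x overwritten): d = {'inner': {'x': 105, 'y': 21}}

{'inner': {'x': 105, 'y': 21}}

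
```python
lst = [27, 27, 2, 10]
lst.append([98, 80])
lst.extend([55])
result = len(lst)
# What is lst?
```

After line 1: lst = [27, 27, 2, 10]
After line 2 (append adds [98, 80] as single element): lst = [27, 27, 2, 10, [98, 80]]
After line 3 (extend unpacks [55], adds 55): lst = [27, 27, 2, 10, [98, 80], 55]
After line 4: result = len(lst) = 6

[27, 27, 2, 10, [98, 80], 55]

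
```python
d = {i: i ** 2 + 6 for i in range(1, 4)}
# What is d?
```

{1: 7, 2: 10, 3: 15}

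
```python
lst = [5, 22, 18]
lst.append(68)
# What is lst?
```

[5, 22, 18, 68]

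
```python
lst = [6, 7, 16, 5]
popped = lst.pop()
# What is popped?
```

5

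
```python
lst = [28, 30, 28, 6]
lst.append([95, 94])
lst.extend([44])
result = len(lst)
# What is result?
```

After line 1: lst = [28, 30, 28, 6]
After line 2 (append adds [95, 94] as single element): lst = [28, 30, 28, 6, [95, 94]]
After line 3 (extend unpacks [44], adds 44): lst = [28, 30, 28, 6, [95, 94], 44]
After line 4: result = len(lst) = 6

6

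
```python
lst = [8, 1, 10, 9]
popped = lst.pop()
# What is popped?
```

9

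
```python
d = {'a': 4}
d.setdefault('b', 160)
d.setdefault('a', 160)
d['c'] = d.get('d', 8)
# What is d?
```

After line 1: d = {'a': 4}
After line 2 (setdefault adds 'b'=160): d = {'a': 4, 'b': 160}
After line 3 (setdefault 'a' no-op, already exists): d = {'a': 4, 'b': 160}
After line 4 (get('d', 8) returns default since 'd' not in d): d = {'a': 4, 'b': 160, 'c': 8}

{'a': 4, 'b': 160, 'c': 8}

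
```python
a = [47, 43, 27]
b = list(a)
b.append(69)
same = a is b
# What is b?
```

After line 1: a = [47, 43, 27]
After line 2 (b = list(a) is a shallow copy, new object): a = [47, 43, 27], b = [47, 43, 27]
After line 3 (append only mutates b): a = [47, 43, 27], b = [47, 43, 27, 69]
After line 4 (same = a is b; different objects -> False): same = False

[47, 43, 27, 69]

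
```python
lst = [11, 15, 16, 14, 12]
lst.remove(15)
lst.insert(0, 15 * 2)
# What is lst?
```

After line 1: lst = [11, 15, 16, 14, 12]
After line 2 (remove first 15): lst = [11, 16, 14, 12]
After line 3 (insert 30 at index 0): lst = [30, 11, 16, 14, 12]

[30, 11, 16, 14, 12]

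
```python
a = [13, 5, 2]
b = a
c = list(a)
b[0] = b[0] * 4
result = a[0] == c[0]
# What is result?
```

After line 1: a = [13, 5, 2]
After line 2 (b = a, alias): a = [13, 5, 2], b = [13, 5, 2]
After line 3 (c = list(a) is a copy, new object): c = [13, 5, 2]
After line 4 (b[0] = 13 * 4 = 52; mutates shared a/b): a = b = [52, 5, 2], c = [13, 5, 2]
After line 5 (a[0] = 52, c[0] = 13; result = False)

False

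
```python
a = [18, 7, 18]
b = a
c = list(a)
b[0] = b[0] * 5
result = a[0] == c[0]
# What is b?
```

After line 1: a = [18, 7, 18]
After line 2 (b = a, alias): a = [18, 7, 18], b = [18, 7, 18]
After line 3 (c = list(a) is a copy, new object): c = [18, 7, 18]
After line 4 (b[0] = 18 * 5 = 90; mutates shared a/b): a = b = [90, 7, 18], c = [18, 7, 18]
After line 5 (a[0] = 90, c[0] = 18; result = False)

[90, 7, 18]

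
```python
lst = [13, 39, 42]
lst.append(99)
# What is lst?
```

[13, 39, 42, 99]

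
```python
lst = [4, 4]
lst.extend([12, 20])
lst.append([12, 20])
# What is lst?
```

After line 1: lst = [4, 4]
After line 2 (extend unpacks [12, 20]): lst = [4, 4, 12, 20]
After line 3 (append adds [12, 20] as single element): lst = [4, 4, 12, 20, [12, 20]]

[4, 4, 12, 20, [12, 20]]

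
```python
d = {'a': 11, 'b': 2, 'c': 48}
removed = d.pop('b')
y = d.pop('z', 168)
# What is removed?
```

After line 1: d = {'a': 11, 'b': 2, 'c': 48}
After line 2 (pop 'b' returns 2): d = {'a': 11, 'c': 48}, removed = 2
After line 3 (pop 'z' missing, returns default 168): d = {'a': 11, 'c': 48}, y = 168

2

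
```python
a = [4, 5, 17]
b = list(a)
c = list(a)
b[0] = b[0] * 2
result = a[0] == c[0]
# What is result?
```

After line 1: a = [4, 5, 17]
After line 2 (b = list(a), copy): a = [4, 5, 17], b = [4, 5, 17]
After line 3 (c = list(a) is a copy, new object): c = [4, 5, 17]
After line 4 (b[0] = 4 * 2 = 8; only b mutates (copy)): a = [4, 5, 17], b = [8, 5, 17], c = [4, 5, 17]
After line 5 (a[0] = 4, c[0] = 4; result = True)

True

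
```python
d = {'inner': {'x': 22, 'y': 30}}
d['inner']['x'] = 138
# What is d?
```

After line 1: d = {'inner': {'x': 22, 'y': 30}}
After line 2 (inner x overwritten): d = {'inner': {'x': 138, 'y': 30}}

{'inner': {'x': 138, 'y': 30}}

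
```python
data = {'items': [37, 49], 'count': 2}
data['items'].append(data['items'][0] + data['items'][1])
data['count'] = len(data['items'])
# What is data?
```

After line 1: data = {'items': [37, 49], 'count': 2}
After line 2 (append 37 + 49 = 86): data = {'items': [37, 49, 86], 'count': 2}
After line 3 (count = len(items) = 3): data = {'items': [37, 49, 86], 'count': 3}

{'items': [37, 49, 86], 'count': 3}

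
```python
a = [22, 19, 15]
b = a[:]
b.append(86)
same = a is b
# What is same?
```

After line 1: a = [22, 19, 15]
After line 2 (b = a[:] is a shallow copy, new object): a = [22, 19, 15], b = [22, 19, 15]
After line 3 (append only mutates b): a = [22, 19, 15], b = [22, 19, 15, 86]
After line 4 (same = a is b; different objects -> False): same = False

False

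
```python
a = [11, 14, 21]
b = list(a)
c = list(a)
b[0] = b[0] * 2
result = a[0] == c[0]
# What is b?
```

After line 1: a = [11, 14, 21]
After line 2 (b = list(a), copy): a = [11, 14, 21], b = [11, 14, 21]
After line 3 (c = list(a) is a copy, new object): c = [11, 14, 21]
After line 4 (b[0] = 11 * 2 = 22; only b mutates (copy)): a = [11, 14, 21], b = [22, 14, 21], c = [11, 14, 21]
After line 5 (a[0] = 11, c[0] = 11; result = True)

[22, 14, 21]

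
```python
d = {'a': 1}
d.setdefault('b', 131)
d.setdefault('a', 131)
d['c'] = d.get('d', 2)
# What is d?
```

After line 1: d = {'a': 1}
After line 2 (setdefault adds 'b'=131): d = {'a': 1, 'b': 131}
After line 3 (setdefault 'a' no-op, already exists): d = {'a': 1, 'b': 131}
After line 4 (get('d', 2) returns default since 'd' not in d): d = {'a': 1, 'b': 131, 'c': 2}

{'a': 1, 'b': 131, 'c': 2}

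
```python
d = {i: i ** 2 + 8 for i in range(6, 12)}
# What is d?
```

{6: 44, 7: 57, 8: 72, 9: 89, 10: 108, 11: 129}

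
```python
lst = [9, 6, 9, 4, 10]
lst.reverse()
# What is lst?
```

[10, 4, 9, 6, 9]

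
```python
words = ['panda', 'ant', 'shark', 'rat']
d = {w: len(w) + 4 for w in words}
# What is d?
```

{'panda': 9, 'ant': 7, 'shark': 9, 'rat': 7}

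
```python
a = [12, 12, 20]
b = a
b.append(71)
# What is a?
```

After line 1: a = [12, 12, 20]
After line 2 (b = a is an alias, same object): a = [12, 12, 20], b = [12, 12, 20]
After line 3 (b.append mutates the shared list): a = [12, 12, 20, 71], b = [12, 12, 20, 71]

[12, 12, 20, 71]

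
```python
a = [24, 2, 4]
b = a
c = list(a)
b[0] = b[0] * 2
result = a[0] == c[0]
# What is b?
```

After line 1: a = [24, 2, 4]
After line 2 (b = a, alias): a = [24, 2, 4], b = [24, 2, 4]
After line 3 (c = list(a) is a copy, new object): c = [24, 2, 4]
After line 4 (b[0] = 24 * 2 = 48; mutates shared a/b): a = b = [48, 2, 4], c = [24, 2, 4]
After line 5 (a[0] = 48, c[0] = 24; result = False)

[48, 2, 4]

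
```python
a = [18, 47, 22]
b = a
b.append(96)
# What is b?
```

After line 1: a = [18, 47, 22]
After line 2 (b = a is an alias, same object): a = [18, 47, 22], b = [18, 47, 22]
After line 3 (b.append mutates the shared list): a = [18, 47, 22, 96], b = [18, 47, 22, 96]

[18, 47, 22, 96]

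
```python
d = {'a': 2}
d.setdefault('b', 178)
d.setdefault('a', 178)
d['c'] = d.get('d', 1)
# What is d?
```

After line 1: d = {'a': 2}
After line 2 (setdefault adds 'b'=178): d = {'a': 2, 'b': 178}
After line 3 (setdefault 'a' no-op, already exists): d = {'a': 2, 'b': 178}
After line 4 (get('d', 1) returns default since 'd' not in d): d = {'a': 2, 'b': 178, 'c': 1}

{'a': 2, 'b': 178, 'c': 1}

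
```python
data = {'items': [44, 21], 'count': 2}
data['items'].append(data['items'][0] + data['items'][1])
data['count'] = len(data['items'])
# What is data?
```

After line 1: data = {'items': [44, 21], 'count': 2}
After line 2 (append 44 + 21 = 65): data = {'items': [44, 21, 65], 'count': 2}
After line 3 (count = len(items) = 3): data = {'items': [44, 21, 65], 'count': 3}

{'items': [44, 21, 65], 'count': 3}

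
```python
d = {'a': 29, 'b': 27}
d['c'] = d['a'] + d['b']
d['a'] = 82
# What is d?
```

After line 1: d = {'a': 29, 'b': 27}
After line 2 (d['c'] = 29 + 27): d = {'a': 29, 'b': 27, 'c': 56}
After line 3: d = {'a': 82, 'b': 27, 'c': 56}

{'a': 82, 'b': 27, 'c': 56}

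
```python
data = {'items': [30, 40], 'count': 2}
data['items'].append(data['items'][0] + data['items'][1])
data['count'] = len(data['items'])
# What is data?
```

After line 1: data = {'items': [30, 40], 'count': 2}
After line 2 (append 30 + 40 = 70): data = {'items': [30, 40, 70], 'count': 2}
After line 3 (count = len(items) = 3): data = {'items': [30, 40, 70], 'count': 3}

{'items': [30, 40, 70], 'count': 3}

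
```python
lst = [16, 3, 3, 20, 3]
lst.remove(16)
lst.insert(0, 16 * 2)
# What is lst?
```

After line 1: lst = [16, 3, 3, 20, 3]
After line 2 (remove first 16): lst = [3, 3, 20, 3]
After line 3 (insert 32 at index 0): lst = [32, 3, 3, 20, 3]

[32, 3, 3, 20, 3]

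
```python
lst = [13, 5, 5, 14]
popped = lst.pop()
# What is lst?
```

[13, 5, 5]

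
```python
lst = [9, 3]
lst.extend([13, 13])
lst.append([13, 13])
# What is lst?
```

After line 1: lst = [9, 3]
After line 2 (extend unpacks [13, 13]): lst = [9, 3, 13, 13]
After line 3 (append adds [13, 13] as single element): lst = [9, 3, 13, 13, [13, 13]]

[9, 3, 13, 13, [13, 13]]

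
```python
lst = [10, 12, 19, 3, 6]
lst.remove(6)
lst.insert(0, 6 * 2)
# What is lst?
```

After line 1: lst = [10, 12, 19, 3, 6]
After line 2 (remove first 6): lst = [10, 12, 19, 3]
After line 3 (insert 12 at index 0): lst = [12, 10, 12, 19, 3]

[12, 10, 12, 19, 3]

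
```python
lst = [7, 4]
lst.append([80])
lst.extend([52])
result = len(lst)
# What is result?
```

After line 1: lst = [7, 4]
After line 2 (append adds [80] as single element): lst = [7, 4, [80]]
After line 3 (extend unpacks [52], adds 52): lst = [7, 4, [80], 52]
After line 4: result = len(lst) = 4

4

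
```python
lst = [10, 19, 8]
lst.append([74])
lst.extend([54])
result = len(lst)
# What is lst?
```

After line 1: lst = [10, 19, 8]
After line 2 (append adds [74] as single element): lst = [10, 19, 8, [74]]
After line 3 (extend unpacks [54], adds 54): lst = [10, 19, 8, [74], 54]
After line 4: result = len(lst) = 5

[10, 19, 8, [74], 54]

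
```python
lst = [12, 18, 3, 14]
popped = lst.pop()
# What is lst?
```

[12, 18, 3]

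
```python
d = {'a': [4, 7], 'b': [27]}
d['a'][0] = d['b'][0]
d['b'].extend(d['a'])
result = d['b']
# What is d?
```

After line 1: d = {'a': [4, 7], 'b': [27]}
After line 2 (a[0] = b[0] = 27): d = {'a': [27, 7], 'b': [27]}
After line 3 (b.extend(a) appends [27, 7]): d = {'a': [27, 7], 'b': [27, 27, 7]}
After line 4: result = d['b'] = [27, 27, 7]

{'a': [27, 7], 'b': [27, 27, 7]}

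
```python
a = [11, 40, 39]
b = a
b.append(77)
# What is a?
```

After line 1: a = [11, 40, 39]
After line 2 (b = a is an alias, same object): a = [11, 40, 39], b = [11, 40, 39]
After line 3 (b.append mutates the shared list): a = [11, 40, 39, 77], b = [11, 40, 39, 77]

[11, 40, 39, 77]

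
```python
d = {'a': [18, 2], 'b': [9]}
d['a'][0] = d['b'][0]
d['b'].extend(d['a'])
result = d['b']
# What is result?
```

After line 1: d = {'a': [18, 2], 'b': [9]}
After line 2 (a[0] = b[0] = 9): d = {'a': [9, 2], 'b': [9]}
After line 3 (b.extend(a) appends [9, 2]): d = {'a': [9, 2], 'b': [9, 9, 2]}
After line 4: result = d['b'] = [9, 9, 2]

[9, 9, 2]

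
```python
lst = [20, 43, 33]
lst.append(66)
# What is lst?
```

[20, 43, 33, 66]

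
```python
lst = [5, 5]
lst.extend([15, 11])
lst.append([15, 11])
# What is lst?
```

After line 1: lst = [5, 5]
After line 2 (extend unpacks [15, 11]): lst = [5, 5, 15, 11]
After line 3 (append adds [15, 11] as single element): lst = [5, 5, 15, 11, [15, 11]]

[5, 5, 15, 11, [15, 11]]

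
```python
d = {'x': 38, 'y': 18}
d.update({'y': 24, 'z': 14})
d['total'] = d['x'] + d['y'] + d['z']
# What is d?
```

After line 1: d = {'x': 38, 'y': 18}
After line 2 (y overwritten, z added): d = {'x': 38, 'y': 24, 'z': 14}
After line 3 (total = 38 + 24 + 14 = 76): d = {'x': 38, 'y': 24, 'z': 14, 'total': 76}

{'x': 38, 'y': 24, 'z': 14, 'total': 76}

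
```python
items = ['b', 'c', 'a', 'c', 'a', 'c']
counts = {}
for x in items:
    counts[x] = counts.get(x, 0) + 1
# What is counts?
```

Initial: counts = {}, items = ['b', 'c', 'a', 'c', 'a', 'c']
See 'b': counts = {'b': 1}
See 'c': counts = {'b': 1, 'c': 1}
See 'a': counts = {'b': 1, 'c': 1, 'a': 1}
See 'c': counts = {'b': 1, 'c': 2, 'a': 1}
See 'a': counts = {'b': 1, 'c': 2, 'a': 2}
See 'c': counts = {'b': 1, 'c': 3, 'a': 2}

{'b': 1, 'c': 3, 'a': 2}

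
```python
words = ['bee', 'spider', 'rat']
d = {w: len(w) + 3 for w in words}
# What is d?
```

{'bee': 6, 'spider': 9, 'rat': 6}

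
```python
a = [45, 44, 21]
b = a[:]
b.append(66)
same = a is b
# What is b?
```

After line 1: a = [45, 44, 21]
After line 2 (b = a[:] is a shallow copy, new object): a = [45, 44, 21], b = [45, 44, 21]
After line 3 (append only mutates b): a = [45, 44, 21], b = [45, 44, 21, 66]
After line 4 (same = a is b; different objects -> False): same = False

[45, 44, 21, 66]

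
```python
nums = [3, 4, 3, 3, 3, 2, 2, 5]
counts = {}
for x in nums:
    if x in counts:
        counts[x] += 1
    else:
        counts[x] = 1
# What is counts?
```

Initial: counts = {}, nums = [3, 4, 3, 3, 3, 2, 2, 5]
See 3: counts = {3: 1}
See 4: counts = {3: 1, 4: 1}
See 3: counts = {3: 2, 4: 1}
See 3: counts = {3: 3, 4: 1}
See 3: counts = {3: 4, 4: 1}
See 2: counts = {3: 4, 4: 1, 2: 1}
See 2: counts = {3: 4, 4: 1, 2: 2}
See 5: counts = {3: 4, 4: 1, 2: 2, 5: 1}

{3: 4, 4: 1, 2: 2, 5: 1}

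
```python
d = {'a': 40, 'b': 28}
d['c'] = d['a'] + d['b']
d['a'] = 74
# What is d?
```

After line 1: d = {'a': 40, 'b': 28}
After line 2 (d['c'] = 40 + 28): d = {'a': 40, 'b': 28, 'c': 68}
After line 3: d = {'a': 74, 'b': 28, 'c': 68}

{'a': 74, 'b': 28, 'c': 68}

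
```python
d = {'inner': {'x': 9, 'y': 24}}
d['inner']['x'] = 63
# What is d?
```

After line 1: d = {'inner': {'x': 9, 'y': 24}}
After line 2 (inner x overwritten): d = {'inner': {'x': 63, 'y': 24}}

{'inner': {'x': 63, 'y': 24}}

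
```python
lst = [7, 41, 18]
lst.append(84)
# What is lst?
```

[7, 41, 18, 84]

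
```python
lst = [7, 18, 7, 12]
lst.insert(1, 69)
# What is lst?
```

[7, 69, 18, 7, 12]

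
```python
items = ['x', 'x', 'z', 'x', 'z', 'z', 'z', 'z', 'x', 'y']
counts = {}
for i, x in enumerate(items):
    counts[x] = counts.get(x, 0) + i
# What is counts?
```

Initial: counts = {}, items = ['x', 'x', 'z', 'x', 'z', 'z', 'z', 'z', 'x', 'y']
i=0, x='x': counts = {'x': 0}
i=1, x='x': counts = {'x': 1}
i=2, x='z': counts = {'x': 1, 'z': 2}
i=3, x='x': counts = {'x': 4, 'z': 2}
i=4, x='z': counts = {'x': 4, 'z': 6}
i=5, x='z': counts = {'x': 4, 'z': 11}
i=6, x='z': counts = {'x': 4, 'z': 17}
i=7, x='z': counts = {'x': 4, 'z': 24}
i=8, x='x': counts = {'x': 12, 'z': 24}
i=9, x='y': counts = {'x': 12, 'z': 24, 'y': 9}

{'x': 12, 'z': 24, 'y': 9}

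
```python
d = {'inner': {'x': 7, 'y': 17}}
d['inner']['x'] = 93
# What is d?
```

After line 1: d = {'inner': {'x': 7, 'y': 17}}
After line 2 (inner x overwritten): d = {'inner': {'x': 93, 'y': 17}}

{'inner': {'x': 93, 'y': 17}}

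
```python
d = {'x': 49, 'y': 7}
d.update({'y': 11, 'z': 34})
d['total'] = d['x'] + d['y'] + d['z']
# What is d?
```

After line 1: d = {'x': 49, 'y': 7}
After line 2 (y overwritten, z added): d = {'x': 49, 'y': 11, 'z': 34}
After line 3 (total = 49 + 11 + 34 = 94): d = {'x': 49, 'y': 11, 'z': 34, 'total': 94}

{'x': 49, 'y': 11, 'z': 34, 'total': 94}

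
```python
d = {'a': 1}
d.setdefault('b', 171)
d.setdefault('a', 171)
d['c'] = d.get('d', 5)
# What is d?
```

After line 1: d = {'a': 1}
After line 2 (setdefault adds 'b'=171): d = {'a': 1, 'b': 171}
After line 3 (setdefault 'a' no-op, already exists): d = {'a': 1, 'b': 171}
After line 4 (get('d', 5) returns default since 'd' not in d): d = {'a': 1, 'b': 171, 'c': 5}

{'a': 1, 'b': 171, 'c': 5}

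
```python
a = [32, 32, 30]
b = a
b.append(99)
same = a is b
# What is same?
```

After line 1: a = [32, 32, 30]
After line 2 (b = a is an alias, same object): a = [32, 32, 30], b = [32, 32, 30]
After line 3 (b.append mutates the shared list): a = [32, 32, 30, 99], b = [32, 32, 30, 99]
After line 4 (same = a is b; same object -> True): same = True

True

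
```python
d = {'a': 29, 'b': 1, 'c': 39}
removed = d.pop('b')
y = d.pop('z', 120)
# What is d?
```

After line 1: d = {'a': 29, 'b': 1, 'c': 39}
After line 2 (pop 'b' returns 1): d = {'a': 29, 'c': 39}, removed = 1
After line 3 (pop 'z' missing, returns default 120): d = {'a': 29, 'c': 39}, y = 120

{'a': 29, 'c': 39}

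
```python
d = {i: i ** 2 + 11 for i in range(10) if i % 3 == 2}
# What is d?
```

{2: 15, 5: 36, 8: 75}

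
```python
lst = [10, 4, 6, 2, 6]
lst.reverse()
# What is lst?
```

[6, 2, 6, 4, 10]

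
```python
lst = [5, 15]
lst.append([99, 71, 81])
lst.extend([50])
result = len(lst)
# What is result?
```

After line 1: lst = [5, 15]
After line 2 (append adds [99, 71, 81] as single element): lst = [5, 15, [99, 71, 81]]
After line 3 (extend unpacks [50], adds 50): lst = [5, 15, [99, 71, 81], 50]
After line 4: result = len(lst) = 4

4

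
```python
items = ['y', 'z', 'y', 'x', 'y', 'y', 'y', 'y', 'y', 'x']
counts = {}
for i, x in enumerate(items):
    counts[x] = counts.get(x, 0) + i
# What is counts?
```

Initial: counts = {}, items = ['y', 'z', 'y', 'x', 'y', 'y', 'y', 'y', 'y', 'x']
i=0, x='y': counts = {'y': 0}
i=1, x='z': counts = {'y': 0, 'z': 1}
i=2, x='y': counts = {'y': 2, 'z': 1}
i=3, x='x': counts = {'y': 2, 'z': 1, 'x': 3}
i=4, x='y': counts = {'y': 6, 'z': 1, 'x': 3}
i=5, x='y': counts = {'y': 11, 'z': 1, 'x': 3}
i=6, x='y': counts = {'y': 17, 'z': 1, 'x': 3}
i=7, x='y': counts = {'y': 24, 'z': 1, 'x': 3}
i=8, x='y': counts = {'y': 32, 'z': 1, 'x': 3}
i=9, x='x': counts = {'y': 32, 'z': 1, 'x': 12}

{'y': 32, 'z': 1, 'x': 12}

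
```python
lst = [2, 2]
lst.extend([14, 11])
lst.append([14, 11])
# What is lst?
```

After line 1: lst = [2, 2]
After line 2 (extend unpacks [14, 11]): lst = [2, 2, 14, 11]
After line 3 (append adds [14, 11] as single element): lst = [2, 2, 14, 11, [14, 11]]

[2, 2, 14, 11, [14, 11]]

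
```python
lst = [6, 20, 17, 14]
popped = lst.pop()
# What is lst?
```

[6, 20, 17]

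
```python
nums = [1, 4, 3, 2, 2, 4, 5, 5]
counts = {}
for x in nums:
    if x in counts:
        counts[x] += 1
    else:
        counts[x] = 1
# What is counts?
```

Initial: counts = {}, nums = [1, 4, 3, 2, 2, 4, 5, 5]
See 1: counts = {1: 1}
See 4: counts = {1: 1, 4: 1}
See 3: counts = {1: 1, 4: 1, 3: 1}
See 2: counts = {1: 1, 4: 1, 3: 1, 2: 1}
See 2: counts = {1: 1, 4: 1, 3: 1, 2: 2}
See 4: counts = {1: 1, 4: 2, 3: 1, 2: 2}
See 5: counts = {1: 1, 4: 2, 3: 1, 2: 2, 5: 1}
See 5: counts = {1: 1, 4: 2, 3: 1, 2: 2, 5: 2}

{1: 1, 4: 2, 3: 1, 2: 2, 5: 2}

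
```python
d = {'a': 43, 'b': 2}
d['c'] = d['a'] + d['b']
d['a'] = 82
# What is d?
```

After line 1: d = {'a': 43, 'b': 2}
After line 2 (d['c'] = 43 + 2): d = {'a': 43, 'b': 2, 'c': 45}
After line 3: d = {'a': 82, 'b': 2, 'c': 45}

{'a': 82, 'b': 2, 'c': 45}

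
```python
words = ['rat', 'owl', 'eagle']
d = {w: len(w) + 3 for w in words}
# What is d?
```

{'rat': 6, 'owl': 6, 'eagle': 8}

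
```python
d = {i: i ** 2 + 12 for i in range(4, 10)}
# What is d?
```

{4: 28, 5: 37, 6: 48, 7: 61, 8: 76, 9: 93}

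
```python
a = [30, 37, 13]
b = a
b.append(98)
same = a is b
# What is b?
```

After line 1: a = [30, 37, 13]
After line 2 (b = a is an alias, same object): a = [30, 37, 13], b = [30, 37, 13]
After line 3 (b.append mutates the shared list): a = [30, 37, 13, 98], b = [30, 37, 13, 98]
After line 4 (same = a is b; same object -> True): same = True

[30, 37, 13, 98]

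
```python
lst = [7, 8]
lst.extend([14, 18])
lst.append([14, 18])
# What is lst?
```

After line 1: lst = [7, 8]
After line 2 (extend unpacks [14, 18]): lst = [7, 8, 14, 18]
After line 3 (append adds [14, 18] as single element): lst = [7, 8, 14, 18, [14, 18]]

[7, 8, 14, 18, [14, 18]]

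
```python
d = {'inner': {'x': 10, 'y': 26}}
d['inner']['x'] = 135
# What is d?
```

After line 1: d = {'inner': {'x': 10, 'y': 26}}
After line 2 (inner x overwritten): d = {'inner': {'x': 135, 'y': 26}}

{'inner': {'x': 135, 'y': 26}}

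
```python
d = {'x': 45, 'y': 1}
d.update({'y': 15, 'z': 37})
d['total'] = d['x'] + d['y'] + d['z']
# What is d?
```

After line 1: d = {'x': 45, 'y': 1}
After line 2 (y overwritten, z added): d = {'x': 45, 'y': 15, 'z': 37}
After line 3 (total = 45 + 15 + 37 = 97): d = {'x': 45, 'y': 15, 'z': 37, 'total': 97}

{'x': 45, 'y': 15, 'z': 37, 'total': 97}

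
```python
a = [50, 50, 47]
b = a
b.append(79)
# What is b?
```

After line 1: a = [50, 50, 47]
After line 2 (b = a is an alias, same object): a = [50, 50, 47], b = [50, 50, 47]
After line 3 (b.append mutates the shared list): a = [50, 50, 47, 79], b = [50, 50, 47, 79]

[50, 50, 47, 79]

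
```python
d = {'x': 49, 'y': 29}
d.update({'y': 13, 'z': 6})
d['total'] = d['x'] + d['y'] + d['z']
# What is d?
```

After line 1: d = {'x': 49, 'y': 29}
After line 2 (y overwritten, z added): d = {'x': 49, 'y': 13, 'z': 6}
After line 3 (total = 49 + 13 + 6 = 68): d = {'x': 49, 'y': 13, 'z': 6, 'total': 68}

{'x': 49, 'y': 13, 'z': 6, 'total': 68}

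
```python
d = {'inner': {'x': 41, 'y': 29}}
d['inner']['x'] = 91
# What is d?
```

After line 1: d = {'inner': {'x': 41, 'y': 29}}
After line 2 (inner x overwritten): d = {'inner': {'x': 91, 'y': 29}}

{'inner': {'x': 91, 'y': 29}}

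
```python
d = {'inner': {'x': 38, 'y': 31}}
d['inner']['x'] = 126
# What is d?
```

After line 1: d = {'inner': {'x': 38, 'y': 31}}
After line 2 (inner x overwritten): d = {'inner': {'x': 126, 'y': 31}}

{'inner': {'x': 126, 'y': 31}}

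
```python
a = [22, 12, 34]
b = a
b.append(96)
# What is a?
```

After line 1: a = [22, 12, 34]
After line 2 (b = a is an alias, same object): a = [22, 12, 34], b = [22, 12, 34]
After line 3 (b.append mutates the shared list): a = [22, 12, 34, 96], b = [22, 12, 34, 96]

[22, 12, 34, 96]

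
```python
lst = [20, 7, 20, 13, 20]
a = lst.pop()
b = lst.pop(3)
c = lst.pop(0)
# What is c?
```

After line 1: lst = [20, 7, 20, 13, 20]
After line 2 (pop() -> a = 20): lst = [20, 7, 20, 13]
After line 3 (pop(3) -> b = 13): lst = [20, 7, 20]
After line 4 (pop(0) -> c = 20): lst = [7, 20]

20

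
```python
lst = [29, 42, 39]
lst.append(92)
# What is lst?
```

[29, 42, 39, 92]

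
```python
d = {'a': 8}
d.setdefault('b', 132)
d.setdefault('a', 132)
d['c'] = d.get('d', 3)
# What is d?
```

After line 1: d = {'a': 8}
After line 2 (setdefault adds 'b'=132): d = {'a': 8, 'b': 132}
After line 3 (setdefault 'a' no-op, already exists): d = {'a': 8, 'b': 132}
After line 4 (get('d', 3) returns default since 'd' not in d): d = {'a': 8, 'b': 132, 'c': 3}

{'a': 8, 'b': 132, 'c': 3}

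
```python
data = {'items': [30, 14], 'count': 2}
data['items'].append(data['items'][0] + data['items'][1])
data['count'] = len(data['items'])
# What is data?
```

After line 1: data = {'items': [30, 14], 'count': 2}
After line 2 (append 30 + 14 = 44): data = {'items': [30, 14, 44], 'count': 2}
After line 3 (count = len(items) = 3): data = {'items': [30, 14, 44], 'count': 3}

{'items': [30, 14, 44], 'count': 3}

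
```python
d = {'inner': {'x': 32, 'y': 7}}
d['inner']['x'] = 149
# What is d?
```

After line 1: d = {'inner': {'x': 32, 'y': 7}}
After line 2 (inner x overwritten): d = {'inner': {'x': 149, 'y': 7}}

{'inner': {'x': 149, 'y': 7}}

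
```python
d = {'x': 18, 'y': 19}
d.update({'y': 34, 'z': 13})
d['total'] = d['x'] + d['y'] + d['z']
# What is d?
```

After line 1: d = {'x': 18, 'y': 19}
After line 2 (y overwritten, z added): d = {'x': 18, 'y': 34, 'z': 13}
After line 3 (total = 18 + 34 + 13 = 65): d = {'x': 18, 'y': 34, 'z': 13, 'total': 65}

{'x': 18, 'y': 34, 'z': 13, 'total': 65}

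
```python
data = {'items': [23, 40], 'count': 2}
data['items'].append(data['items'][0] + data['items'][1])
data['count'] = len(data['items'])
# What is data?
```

After line 1: data = {'items': [23, 40], 'count': 2}
After line 2 (append 23 + 40 = 63): data = {'items': [23, 40, 63], 'count': 2}
After line 3 (count = len(items) = 3): data = {'items': [23, 40, 63], 'count': 3}

{'items': [23, 40, 63], 'count': 3}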